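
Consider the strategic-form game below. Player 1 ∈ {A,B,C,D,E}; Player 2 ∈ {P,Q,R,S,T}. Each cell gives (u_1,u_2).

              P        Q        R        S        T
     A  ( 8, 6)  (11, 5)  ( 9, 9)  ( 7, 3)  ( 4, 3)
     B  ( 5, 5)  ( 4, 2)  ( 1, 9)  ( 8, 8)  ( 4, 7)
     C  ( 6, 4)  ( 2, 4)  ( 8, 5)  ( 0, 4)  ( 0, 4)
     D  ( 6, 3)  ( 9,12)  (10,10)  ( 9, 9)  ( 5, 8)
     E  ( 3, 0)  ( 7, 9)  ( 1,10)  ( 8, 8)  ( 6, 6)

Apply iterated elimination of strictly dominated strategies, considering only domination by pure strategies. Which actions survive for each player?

P1 drop B (D beats it: P:6>5 Q:9>4 R:10>1 S:9>8 T:5>4)
P1 drop C (A beats it: P:8>6 Q:11>2 R:9>8 S:7>0 T:4>0)
P2 drop P (R beats it: A:9>6 D:10>3 E:10>0)
P2 drop S (Q beats it: A:5>3 D:12>9 E:9>8)
P2 drop T (Q beats it: A:5>3 D:12>8 E:9>6)
P1 drop E (A beats it: Q:11>7 R:9>1)
P1→{A,D} P2→{Q,R}

Remaining: P1:{A,D} P2:{Q,R}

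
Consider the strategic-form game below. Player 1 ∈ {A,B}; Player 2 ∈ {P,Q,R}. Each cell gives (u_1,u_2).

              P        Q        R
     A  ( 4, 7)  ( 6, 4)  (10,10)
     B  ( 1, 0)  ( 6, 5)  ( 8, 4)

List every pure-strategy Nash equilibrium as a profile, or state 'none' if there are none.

(A,P): not NE [P2→R gives 10>7]
(A,Q): not NE [P2→R gives 10>4]
(A,R): NE
(B,P): not NE [P1→A gives 4>1; P2→Q gives 5>0]
(B,Q): NE
(B,R): not NE [P1→A gives 10>8; P2→Q gives 5>4]

PSNE = {(A,R), (B,Q)}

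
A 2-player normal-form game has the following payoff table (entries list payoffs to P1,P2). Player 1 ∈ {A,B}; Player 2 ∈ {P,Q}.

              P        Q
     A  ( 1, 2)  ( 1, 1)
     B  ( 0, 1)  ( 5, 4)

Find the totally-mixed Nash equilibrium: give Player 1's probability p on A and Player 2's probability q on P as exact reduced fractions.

(p,q) = (3/4, 4/5)

P1 indiff ⇒ q·1+(1-q)·1 = q·0+(1-q)·5 ⇒ q(1) = (1-q)(4) ⇒ q = 4/5
P2 indiff ⇒ p·2+(1-p)·1 = p·1+(1-p)·4 ⇒ p(1) = (1-p)(3) ⇒ p = 3/4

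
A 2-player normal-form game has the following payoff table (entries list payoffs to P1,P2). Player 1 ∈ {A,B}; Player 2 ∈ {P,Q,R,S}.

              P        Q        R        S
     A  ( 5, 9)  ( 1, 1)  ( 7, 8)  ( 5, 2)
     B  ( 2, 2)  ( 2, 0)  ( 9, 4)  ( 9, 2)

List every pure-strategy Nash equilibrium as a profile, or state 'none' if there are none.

PSNE = {(A,P), (B,R)}

(A,P): NE
(A,Q): not NE [P1→B gives 2>1; P2→P gives 9>1]
(A,R): not NE [P1→B gives 9>7; P2→P gives 9>8]
(A,S): not NE [P1→B gives 9>5; P2→P gives 9>2]
(B,P): not NE [P1→A gives 5>2; P2→R gives 4>2]
(B,Q): not NE [P2→R gives 4>0]
(B,R): NE
(B,S): not NE [P2→R gives 4>2]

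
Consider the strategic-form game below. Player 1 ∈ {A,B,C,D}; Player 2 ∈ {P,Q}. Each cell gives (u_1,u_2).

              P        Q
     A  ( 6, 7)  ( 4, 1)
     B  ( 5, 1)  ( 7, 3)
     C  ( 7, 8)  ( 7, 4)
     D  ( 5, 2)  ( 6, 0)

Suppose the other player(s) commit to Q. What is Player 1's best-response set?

argmax u_1 = {B,C}

u_1(A vs Q) = 4
u_1(B vs Q) = 7
u_1(C vs Q) = 7
u_1(D vs Q) = 6
max payoff 7 at {B,C}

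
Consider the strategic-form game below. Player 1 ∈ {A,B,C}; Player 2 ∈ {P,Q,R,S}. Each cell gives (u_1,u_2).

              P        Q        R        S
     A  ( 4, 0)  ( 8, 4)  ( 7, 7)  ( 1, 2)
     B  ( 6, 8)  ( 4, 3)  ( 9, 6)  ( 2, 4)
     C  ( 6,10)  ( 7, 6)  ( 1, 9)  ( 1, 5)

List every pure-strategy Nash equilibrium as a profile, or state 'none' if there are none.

(A,P): not NE [P1→C gives 6>4; P2→R gives 7>0]
(A,Q): not NE [P2→R gives 7>4]
(A,R): not NE [P1→B gives 9>7]
(A,S): not NE [P1→B gives 2>1; P2→R gives 7>2]
(B,P): NE
(B,Q): not NE [P1→A gives 8>4; P2→P gives 8>3]
(B,R): not NE [P2→P gives 8>6]
(B,S): not NE [P2→P gives 8>4]
(C,P): NE
(C,Q): not NE [P1→A gives 8>7; P2→P gives 10>6]
(C,R): not NE [P1→B gives 9>1; P2→P gives 10>9]
(C,S): not NE [P1→B gives 2>1; P2→P gives 10>5]

PSNE = {(B,P), (C,P)}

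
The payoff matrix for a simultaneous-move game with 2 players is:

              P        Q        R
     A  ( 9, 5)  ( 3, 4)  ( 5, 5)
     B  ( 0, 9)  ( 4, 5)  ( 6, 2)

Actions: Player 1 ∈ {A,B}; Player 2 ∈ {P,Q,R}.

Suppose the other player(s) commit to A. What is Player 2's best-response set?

u_2(P vs A) = 5
u_2(Q vs A) = 4
u_2(R vs A) = 5
max payoff 5 at {P,R}

BR_2 = {P,R}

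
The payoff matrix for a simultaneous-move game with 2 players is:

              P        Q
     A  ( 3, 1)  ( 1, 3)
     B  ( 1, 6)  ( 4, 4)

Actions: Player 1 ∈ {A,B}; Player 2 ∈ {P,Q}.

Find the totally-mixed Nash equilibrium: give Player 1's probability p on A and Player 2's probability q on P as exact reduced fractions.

(p,q) = (1/2, 3/5)

P1 indiff ⇒ q·3+(1-q)·1 = q·1+(1-q)·4 ⇒ q(2) = (1-q)(3) ⇒ q = 3/5
P2 indiff ⇒ p·1+(1-p)·6 = p·3+(1-p)·4 ⇒ p(-2) = (1-p)(-2) ⇒ p = 1/2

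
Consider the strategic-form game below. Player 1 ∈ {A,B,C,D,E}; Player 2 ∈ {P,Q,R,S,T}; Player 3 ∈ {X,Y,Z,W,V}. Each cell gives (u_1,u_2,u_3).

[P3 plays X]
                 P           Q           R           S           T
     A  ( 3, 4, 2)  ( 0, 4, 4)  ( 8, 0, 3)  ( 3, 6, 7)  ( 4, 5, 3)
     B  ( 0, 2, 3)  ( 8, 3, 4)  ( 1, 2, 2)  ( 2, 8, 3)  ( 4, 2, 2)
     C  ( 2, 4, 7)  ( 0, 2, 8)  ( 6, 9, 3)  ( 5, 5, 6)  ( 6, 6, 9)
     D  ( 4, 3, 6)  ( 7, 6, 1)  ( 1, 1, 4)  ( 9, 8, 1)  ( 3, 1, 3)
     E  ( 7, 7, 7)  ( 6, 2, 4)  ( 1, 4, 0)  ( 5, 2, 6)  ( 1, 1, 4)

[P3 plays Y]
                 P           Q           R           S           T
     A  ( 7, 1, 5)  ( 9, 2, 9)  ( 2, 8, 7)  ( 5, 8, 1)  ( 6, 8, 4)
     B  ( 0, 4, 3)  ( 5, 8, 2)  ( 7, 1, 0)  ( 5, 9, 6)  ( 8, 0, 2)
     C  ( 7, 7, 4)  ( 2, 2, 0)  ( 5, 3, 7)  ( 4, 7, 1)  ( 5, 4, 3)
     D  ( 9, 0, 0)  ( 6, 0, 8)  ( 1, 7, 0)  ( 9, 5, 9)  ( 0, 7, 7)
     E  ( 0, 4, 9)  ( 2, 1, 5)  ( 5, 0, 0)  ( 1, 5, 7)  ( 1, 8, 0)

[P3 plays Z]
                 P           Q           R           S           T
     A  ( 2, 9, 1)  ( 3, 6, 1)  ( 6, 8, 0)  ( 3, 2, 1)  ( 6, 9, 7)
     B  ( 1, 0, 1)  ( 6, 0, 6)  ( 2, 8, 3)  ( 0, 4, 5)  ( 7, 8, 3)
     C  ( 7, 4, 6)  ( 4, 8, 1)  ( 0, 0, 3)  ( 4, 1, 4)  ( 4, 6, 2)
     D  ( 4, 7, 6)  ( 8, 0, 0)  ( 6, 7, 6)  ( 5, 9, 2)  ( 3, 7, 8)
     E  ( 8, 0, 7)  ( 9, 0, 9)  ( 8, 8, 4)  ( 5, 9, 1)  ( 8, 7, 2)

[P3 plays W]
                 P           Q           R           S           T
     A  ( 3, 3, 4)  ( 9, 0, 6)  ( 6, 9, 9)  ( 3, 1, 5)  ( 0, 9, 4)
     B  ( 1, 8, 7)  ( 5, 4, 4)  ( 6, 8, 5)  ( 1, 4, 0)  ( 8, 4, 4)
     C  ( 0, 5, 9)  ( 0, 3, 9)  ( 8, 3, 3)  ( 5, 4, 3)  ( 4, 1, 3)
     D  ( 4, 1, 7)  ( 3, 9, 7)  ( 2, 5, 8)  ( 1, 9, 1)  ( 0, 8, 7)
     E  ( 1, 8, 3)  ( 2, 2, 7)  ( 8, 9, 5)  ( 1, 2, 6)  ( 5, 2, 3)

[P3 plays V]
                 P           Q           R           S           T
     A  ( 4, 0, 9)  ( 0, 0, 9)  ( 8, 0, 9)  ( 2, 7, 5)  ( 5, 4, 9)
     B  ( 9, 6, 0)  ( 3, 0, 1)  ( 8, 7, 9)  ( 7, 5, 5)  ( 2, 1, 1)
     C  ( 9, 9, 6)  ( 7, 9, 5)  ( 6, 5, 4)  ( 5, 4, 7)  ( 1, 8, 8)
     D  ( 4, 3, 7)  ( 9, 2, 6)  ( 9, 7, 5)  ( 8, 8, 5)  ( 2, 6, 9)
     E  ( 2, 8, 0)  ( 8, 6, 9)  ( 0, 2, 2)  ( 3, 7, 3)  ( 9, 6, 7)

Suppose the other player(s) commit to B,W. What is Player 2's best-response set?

u_2(P vs B,W) = 8
u_2(Q vs B,W) = 4
u_2(R vs B,W) = 8
u_2(S vs B,W) = 4
u_2(T vs B,W) = 4
max payoff 8 at {P,R}

P2 best: {P,R}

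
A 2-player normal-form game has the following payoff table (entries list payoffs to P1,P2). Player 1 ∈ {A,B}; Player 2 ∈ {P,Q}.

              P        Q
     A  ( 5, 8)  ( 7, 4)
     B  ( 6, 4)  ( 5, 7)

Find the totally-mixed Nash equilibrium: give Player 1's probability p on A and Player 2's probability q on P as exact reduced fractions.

P1 indiff ⇒ q·5+(1-q)·7 = q·6+(1-q)·5 ⇒ q(-1) = (1-q)(-2) ⇒ q = 2/3
P2 indiff ⇒ p·8+(1-p)·4 = p·4+(1-p)·7 ⇒ p(4) = (1-p)(3) ⇒ p = 3/7

P1 mixes 3/7 on A; P2 mixes 2/3 on P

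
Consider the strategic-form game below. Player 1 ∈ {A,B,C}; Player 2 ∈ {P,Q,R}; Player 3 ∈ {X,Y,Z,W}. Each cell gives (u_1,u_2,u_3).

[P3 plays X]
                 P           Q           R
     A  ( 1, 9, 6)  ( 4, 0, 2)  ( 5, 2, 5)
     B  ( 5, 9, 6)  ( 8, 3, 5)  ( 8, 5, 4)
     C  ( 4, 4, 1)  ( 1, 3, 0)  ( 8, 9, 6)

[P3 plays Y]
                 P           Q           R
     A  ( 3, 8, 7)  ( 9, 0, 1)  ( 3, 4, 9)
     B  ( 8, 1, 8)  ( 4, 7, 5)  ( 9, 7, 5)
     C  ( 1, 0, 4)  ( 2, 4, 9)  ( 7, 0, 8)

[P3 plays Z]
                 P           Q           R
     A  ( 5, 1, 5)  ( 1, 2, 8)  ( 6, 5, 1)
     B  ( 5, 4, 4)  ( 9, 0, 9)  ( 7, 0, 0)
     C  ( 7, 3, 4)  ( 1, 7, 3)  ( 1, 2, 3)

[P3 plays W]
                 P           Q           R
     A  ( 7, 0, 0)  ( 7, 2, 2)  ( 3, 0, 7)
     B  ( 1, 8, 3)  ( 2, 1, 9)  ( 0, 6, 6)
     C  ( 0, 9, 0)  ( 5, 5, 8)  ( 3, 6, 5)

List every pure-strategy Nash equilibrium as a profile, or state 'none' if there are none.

(A,P,X): not NE [P1→B gives 5>1; P3→Y gives 7>6]
(A,P,Y): not NE [P1→B gives 8>3]
(A,P,Z): not NE [P1→C gives 7>5; P2→R gives 5>1; P3→Y gives 7>5]
(A,P,W): not NE [P2→Q gives 2>0; P3→Y gives 7>0]
(A,Q,X): not NE [P1→B gives 8>4; P2→P gives 9>0; P3→Z gives 8>2]
(A,Q,Y): not NE [P2→P gives 8>0; P3→Z gives 8>1]
(A,Q,Z): not NE [P1→B gives 9>1; P2→R gives 5>2]
(A,Q,W): not NE [P3→Z gives 8>2]
(A,R,X): not NE [P1→C gives 8>5; P2→P gives 9>2; P3→Y gives 9>5]
(A,R,Y): not NE [P1→B gives 9>3; P2→P gives 8>4]
(A,R,Z): not NE [P1→B gives 7>6; P3→Y gives 9>1]
(A,R,W): not NE [P2→Q gives 2>0; P3→Y gives 9>7]
(B,P,X): not NE [P3→Y gives 8>6]
(B,P,Y): not NE [P2→R gives 7>1]
(B,P,Z): not NE [P1→C gives 7>5; P3→Y gives 8>4]
(B,P,W): not NE [P1→A gives 7>1; P3→Y gives 8>3]
(B,Q,X): not NE [P2→P gives 9>3; P3→W gives 9>5]
(B,Q,Y): not NE [P1→A gives 9>4; P3→W gives 9>5]
(B,Q,Z): not NE [P2→P gives 4>0]
(B,Q,W): not NE [P1→A gives 7>2; P2→P gives 8>1]
(B,R,X): not NE [P2→P gives 9>5; P3→W gives 6>4]
(B,R,Y): not NE [P3→W gives 6>5]
(B,R,Z): not NE [P2→P gives 4>0; P3→W gives 6>0]
(B,R,W): not NE [P1→C gives 3>0; P2→P gives 8>6]
(C,P,X): not NE [P1→B gives 5>4; P2→R gives 9>4; P3→Z gives 4>1]
(C,P,Y): not NE [P1→B gives 8>1; P2→Q gives 4>0]
(C,P,Z): not NE [P2→Q gives 7>3]
(C,P,W): not NE [P1→A gives 7>0; P3→Z gives 4>0]
(C,Q,X): not NE [P1→B gives 8>1; P2→R gives 9>3; P3→Y gives 9>0]
(C,Q,Y): not NE [P1→A gives 9>2]
(C,Q,Z): not NE [P1→B gives 9>1; P3→Y gives 9>3]
(C,Q,W): not NE [P1→A gives 7>5; P2→P gives 9>5; P3→Y gives 9>8]
(C,R,X): not NE [P3→Y gives 8>6]
(C,R,Y): not NE [P1→B gives 9>7; P2→Q gives 4>0]
(C,R,Z): not NE [P1→B gives 7>1; P2→Q gives 7>2; P3→Y gives 8>3]
(C,R,W): not NE [P2→P gives 9>6; P3→Y gives 8>5]

No pure NE.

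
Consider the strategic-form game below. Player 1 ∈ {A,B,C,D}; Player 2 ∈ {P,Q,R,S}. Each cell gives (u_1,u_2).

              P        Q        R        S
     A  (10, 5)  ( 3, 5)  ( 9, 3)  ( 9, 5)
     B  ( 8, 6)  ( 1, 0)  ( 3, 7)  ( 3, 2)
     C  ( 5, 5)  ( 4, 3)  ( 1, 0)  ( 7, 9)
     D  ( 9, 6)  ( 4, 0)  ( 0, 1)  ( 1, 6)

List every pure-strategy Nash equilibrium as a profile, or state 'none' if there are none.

PSNE = {(A,P), (A,S)}

(A,P): NE
(A,Q): not NE [P1→D gives 4>3]
(A,R): not NE [P2→S gives 5>3]
(A,S): NE
(B,P): not NE [P1→A gives 10>8; P2→R gives 7>6]
(B,Q): not NE [P1→D gives 4>1; P2→R gives 7>0]
(B,R): not NE [P1→A gives 9>3]
(B,S): not NE [P1→A gives 9>3; P2→R gives 7>2]
(C,P): not NE [P1→A gives 10>5; P2→S gives 9>5]
(C,Q): not NE [P2→S gives 9>3]
(C,R): not NE [P1→A gives 9>1; P2→S gives 9>0]
(C,S): not NE [P1→A gives 9>7]
(D,P): not NE [P1→A gives 10>9]
(D,Q): not NE [P2→S gives 6>0]
(D,R): not NE [P1→A gives 9>0; P2→S gives 6>1]
(D,S): not NE [P1→A gives 9>1]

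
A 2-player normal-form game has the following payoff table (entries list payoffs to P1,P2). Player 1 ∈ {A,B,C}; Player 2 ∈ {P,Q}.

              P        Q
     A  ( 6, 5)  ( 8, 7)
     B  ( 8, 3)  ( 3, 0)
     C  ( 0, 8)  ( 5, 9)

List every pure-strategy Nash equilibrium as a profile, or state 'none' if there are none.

Nash profiles: (A,Q), (B,P)

(A,P): not NE [P1→B gives 8>6; P2→Q gives 7>5]
(A,Q): NE
(B,P): NE
(B,Q): not NE [P1→A gives 8>3; P2→P gives 3>0]
(C,P): not NE [P1→B gives 8>0; P2→Q gives 9>8]
(C,Q): not NE [P1→A gives 8>5]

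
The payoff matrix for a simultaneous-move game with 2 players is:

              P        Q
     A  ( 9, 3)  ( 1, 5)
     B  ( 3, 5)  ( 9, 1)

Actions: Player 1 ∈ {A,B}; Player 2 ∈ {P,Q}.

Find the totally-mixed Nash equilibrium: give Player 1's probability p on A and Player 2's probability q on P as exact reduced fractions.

P1 indiff ⇒ q·9+(1-q)·1 = q·3+(1-q)·9 ⇒ q(6) = (1-q)(8) ⇒ q = 4/7
P2 indiff ⇒ p·3+(1-p)·5 = p·5+(1-p)·1 ⇒ p(-2) = (1-p)(-4) ⇒ p = 2/3

(p,q) = (2/3, 4/7)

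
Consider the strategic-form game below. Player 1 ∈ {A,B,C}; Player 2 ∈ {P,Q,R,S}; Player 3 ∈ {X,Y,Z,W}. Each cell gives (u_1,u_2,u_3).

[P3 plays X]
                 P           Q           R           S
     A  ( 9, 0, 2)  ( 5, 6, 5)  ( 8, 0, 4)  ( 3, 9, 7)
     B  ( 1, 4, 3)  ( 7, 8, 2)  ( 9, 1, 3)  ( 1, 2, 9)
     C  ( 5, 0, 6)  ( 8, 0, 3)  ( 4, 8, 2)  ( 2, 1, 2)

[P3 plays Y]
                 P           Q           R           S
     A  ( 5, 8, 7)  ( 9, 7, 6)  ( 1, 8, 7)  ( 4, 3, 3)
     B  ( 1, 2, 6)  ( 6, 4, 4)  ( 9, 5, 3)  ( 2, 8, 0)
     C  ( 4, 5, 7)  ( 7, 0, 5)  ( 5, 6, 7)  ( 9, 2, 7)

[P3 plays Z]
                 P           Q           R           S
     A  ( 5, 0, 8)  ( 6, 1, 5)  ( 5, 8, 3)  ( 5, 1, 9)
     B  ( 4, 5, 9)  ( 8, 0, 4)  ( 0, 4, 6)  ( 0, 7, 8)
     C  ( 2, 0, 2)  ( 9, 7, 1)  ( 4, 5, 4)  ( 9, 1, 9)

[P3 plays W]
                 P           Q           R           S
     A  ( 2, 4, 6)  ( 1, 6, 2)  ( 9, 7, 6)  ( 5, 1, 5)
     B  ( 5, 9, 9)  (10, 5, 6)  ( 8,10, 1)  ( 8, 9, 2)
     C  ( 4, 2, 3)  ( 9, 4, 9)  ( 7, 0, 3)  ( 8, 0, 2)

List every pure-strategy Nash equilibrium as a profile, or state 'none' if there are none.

No pure NE.

(A,P,X): not NE [P2→S gives 9>0; P3→Z gives 8>2]
(A,P,Y): not NE [P3→Z gives 8>7]
(A,P,Z): not NE [P2→R gives 8>0]
(A,P,W): not NE [P1→B gives 5>2; P2→R gives 7>4; P3→Z gives 8>6]
(A,Q,X): not NE [P1→C gives 8>5; P2→S gives 9>6; P3→Y gives 6>5]
(A,Q,Y): not NE [P2→R gives 8>7]
(A,Q,Z): not NE [P1→C gives 9>6; P2→R gives 8>1; P3→Y gives 6>5]
(A,Q,W): not NE [P1→B gives 10>1; P2→R gives 7>6; P3→Y gives 6>2]
(A,R,X): not NE [P1→B gives 9>8; P2→S gives 9>0; P3→Y gives 7>4]
(A,R,Y): not NE [P1→B gives 9>1]
(A,R,Z): not NE [P3→Y gives 7>3]
(A,R,W): not NE [P3→Y gives 7>6]
(A,S,X): not NE [P3→Z gives 9>7]
(A,S,Y): not NE [P1→C gives 9>4; P2→R gives 8>3; P3→Z gives 9>3]
(A,S,Z): not NE [P1→C gives 9>5; P2→R gives 8>1]
(A,S,W): not NE [P1→C gives 8>5; P2→R gives 7>1; P3→Z gives 9>5]
(B,P,X): not NE [P1→A gives 9>1; P2→Q gives 8>4; P3→W gives 9>3]
(B,P,Y): not NE [P1→A gives 5>1; P2→S gives 8>2; P3→W gives 9>6]
(B,P,Z): not NE [P1→A gives 5>4; P2→S gives 7>5]
(B,P,W): not NE [P2→R gives 10>9]
(B,Q,X): not NE [P1→C gives 8>7; P3→W gives 6>2]
(B,Q,Y): not NE [P1→A gives 9>6; P2→S gives 8>4; P3→W gives 6>4]
(B,Q,Z): not NE [P1→C gives 9>8; P2→S gives 7>0; P3→W gives 6>4]
(B,Q,W): not NE [P2→R gives 10>5]
(B,R,X): not NE [P2→Q gives 8>1; P3→Z gives 6>3]
(B,R,Y): not NE [P2→S gives 8>5; P3→Z gives 6>3]
(B,R,Z): not NE [P1→A gives 5>0; P2→S gives 7>4]
(B,R,W): not NE [P1→A gives 9>8; P3→Z gives 6>1]
(B,S,X): not NE [P1→A gives 3>1; P2→Q gives 8>2]
(B,S,Y): not NE [P1→C gives 9>2; P3→X gives 9>0]
(B,S,Z): not NE [P1→C gives 9>0; P3→X gives 9>8]
(B,S,W): not NE [P2→R gives 10>9; P3→X gives 9>2]
(C,P,X): not NE [P1→A gives 9>5; P2→R gives 8>0; P3→Y gives 7>6]
(C,P,Y): not NE [P1→A gives 5>4; P2→R gives 6>5]
(C,P,Z): not NE [P1→A gives 5>2; P2→Q gives 7>0; P3→Y gives 7>2]
(C,P,W): not NE [P1→B gives 5>4; P2→Q gives 4>2; P3→Y gives 7>3]
(C,Q,X): not NE [P2→R gives 8>0; P3→W gives 9>3]
(C,Q,Y): not NE [P1→A gives 9>7; P2→R gives 6>0; P3→W gives 9>5]
(C,Q,Z): not NE [P3→W gives 9>1]
(C,Q,W): not NE [P1→B gives 10>9]
(C,R,X): not NE [P1→B gives 9>4; P3→Y gives 7>2]
(C,R,Y): not NE [P1→B gives 9>5]
(C,R,Z): not NE [P1→A gives 5>4; P2→Q gives 7>5; P3→Y gives 7>4]
(C,R,W): not NE [P1→A gives 9>7; P2→Q gives 4>0; P3→Y gives 7>3]
(C,S,X): not NE [P1→A gives 3>2; P2→R gives 8>1; P3→Z gives 9>2]
(C,S,Y): not NE [P2→R gives 6>2; P3→Z gives 9>7]
(C,S,Z): not NE [P2→Q gives 7>1]
(C,S,W): not NE [P2→Q gives 4>0; P3→Z gives 9>2]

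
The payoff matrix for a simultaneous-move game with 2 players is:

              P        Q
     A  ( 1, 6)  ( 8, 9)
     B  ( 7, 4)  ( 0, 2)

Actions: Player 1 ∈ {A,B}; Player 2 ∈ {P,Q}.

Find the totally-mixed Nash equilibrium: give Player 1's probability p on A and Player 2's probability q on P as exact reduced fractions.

P1 indiff ⇒ q·1+(1-q)·8 = q·7+(1-q)·0 ⇒ q(-6) = (1-q)(-8) ⇒ q = 4/7
P2 indiff ⇒ p·6+(1-p)·4 = p·9+(1-p)·2 ⇒ p(-3) = (1-p)(-2) ⇒ p = 2/5

(p,q) = (2/5, 4/7)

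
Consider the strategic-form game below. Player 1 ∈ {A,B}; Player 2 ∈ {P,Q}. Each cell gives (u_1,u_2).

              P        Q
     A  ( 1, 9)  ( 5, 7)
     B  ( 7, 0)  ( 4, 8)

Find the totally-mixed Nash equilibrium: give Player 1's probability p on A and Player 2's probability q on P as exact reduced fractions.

P1 indiff ⇒ q·1+(1-q)·5 = q·7+(1-q)·4 ⇒ q(-6) = (1-q)(-1) ⇒ q = 1/7
P2 indiff ⇒ p·9+(1-p)·0 = p·7+(1-p)·8 ⇒ p(2) = (1-p)(8) ⇒ p = 4/5

p=4/5, q=1/7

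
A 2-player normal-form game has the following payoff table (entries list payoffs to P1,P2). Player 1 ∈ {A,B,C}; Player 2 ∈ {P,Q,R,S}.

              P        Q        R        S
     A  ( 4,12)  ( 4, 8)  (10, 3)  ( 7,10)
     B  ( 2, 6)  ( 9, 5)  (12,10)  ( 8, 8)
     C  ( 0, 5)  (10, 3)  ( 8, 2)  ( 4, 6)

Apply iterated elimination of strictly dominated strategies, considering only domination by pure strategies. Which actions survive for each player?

P2 drop Q (P beats it: A:12>8 B:6>5 C:5>3)
P1 drop C (A beats it: P:4>0 R:10>8 S:7>4)
P1→{A,B} P2→{P,R,S}

IESDS → P1:{A,B} P2:{P,R,S}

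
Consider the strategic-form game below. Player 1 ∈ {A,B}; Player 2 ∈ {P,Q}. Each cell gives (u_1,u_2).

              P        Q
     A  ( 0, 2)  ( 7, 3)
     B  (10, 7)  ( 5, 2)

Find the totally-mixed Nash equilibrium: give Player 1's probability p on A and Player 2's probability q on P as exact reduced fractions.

P1 mixes 5/6 on A; P2 mixes 1/6 on P

P1 indiff ⇒ q·0+(1-q)·7 = q·10+(1-q)·5 ⇒ q(-10) = (1-q)(-2) ⇒ q = 1/6
P2 indiff ⇒ p·2+(1-p)·7 = p·3+(1-p)·2 ⇒ p(-1) = (1-p)(-5) ⇒ p = 5/6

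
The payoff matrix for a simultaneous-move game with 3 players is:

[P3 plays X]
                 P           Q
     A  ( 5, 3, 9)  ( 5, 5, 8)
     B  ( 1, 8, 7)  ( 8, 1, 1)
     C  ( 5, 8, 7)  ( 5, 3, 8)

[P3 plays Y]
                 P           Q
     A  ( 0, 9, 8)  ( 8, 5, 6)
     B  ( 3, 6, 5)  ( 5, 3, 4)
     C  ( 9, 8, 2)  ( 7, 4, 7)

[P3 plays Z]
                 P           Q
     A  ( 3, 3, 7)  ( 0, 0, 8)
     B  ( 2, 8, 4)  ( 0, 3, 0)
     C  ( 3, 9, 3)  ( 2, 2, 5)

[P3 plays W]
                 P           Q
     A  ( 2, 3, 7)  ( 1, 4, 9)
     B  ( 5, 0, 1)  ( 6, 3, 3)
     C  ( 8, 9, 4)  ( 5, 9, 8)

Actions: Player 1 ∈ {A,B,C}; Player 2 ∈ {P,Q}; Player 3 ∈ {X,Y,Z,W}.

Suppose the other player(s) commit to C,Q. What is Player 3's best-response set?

u_3(X vs C,Q) = 8
u_3(Y vs C,Q) = 7
u_3(Z vs C,Q) = 5
u_3(W vs C,Q) = 8
max payoff 8 at {X,W}

P3 best: {X,W}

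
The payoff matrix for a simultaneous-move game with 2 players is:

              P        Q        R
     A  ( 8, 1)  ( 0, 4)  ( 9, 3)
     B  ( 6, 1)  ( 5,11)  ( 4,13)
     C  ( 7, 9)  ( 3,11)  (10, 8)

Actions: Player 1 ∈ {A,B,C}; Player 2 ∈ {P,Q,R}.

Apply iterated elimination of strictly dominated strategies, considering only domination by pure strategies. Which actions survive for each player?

P2 drop P (Q beats it: A:4>1 B:11>1 C:11>9)
P1 drop A (C beats it: Q:3>0 R:10>9)
P1→{B,C} P2→{Q,R}

IESDS → P1:{B,C} P2:{Q,R}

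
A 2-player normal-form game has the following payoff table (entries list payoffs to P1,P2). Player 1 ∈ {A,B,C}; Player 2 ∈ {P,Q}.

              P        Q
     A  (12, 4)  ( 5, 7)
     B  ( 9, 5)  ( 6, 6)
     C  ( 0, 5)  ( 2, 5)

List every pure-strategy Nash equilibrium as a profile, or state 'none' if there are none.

Nash profiles: (B,Q)

(A,P): not NE [P2→Q gives 7>4]
(A,Q): not NE [P1→B gives 6>5]
(B,P): not NE [P1→A gives 12>9; P2→Q gives 6>5]
(B,Q): NE
(C,P): not NE [P1→A gives 12>0]
(C,Q): not NE [P1→B gives 6>2]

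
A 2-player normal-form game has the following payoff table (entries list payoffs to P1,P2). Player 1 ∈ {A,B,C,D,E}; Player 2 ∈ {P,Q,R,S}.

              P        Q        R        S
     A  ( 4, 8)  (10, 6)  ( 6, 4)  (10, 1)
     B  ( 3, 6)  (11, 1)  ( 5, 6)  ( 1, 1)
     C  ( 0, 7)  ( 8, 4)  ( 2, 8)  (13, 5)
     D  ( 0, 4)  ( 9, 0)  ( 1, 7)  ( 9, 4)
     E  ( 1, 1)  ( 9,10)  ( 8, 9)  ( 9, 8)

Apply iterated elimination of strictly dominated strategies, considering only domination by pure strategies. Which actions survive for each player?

Survivors P1:{A,B,E} P2:{P,Q,R}

P1 drop D (A beats it: P:4>0 Q:10>9 R:6>1 S:10>9)
P2 drop S (R beats it: A:4>1 B:6>1 C:8>5 E:9>8)
P1 drop C (A beats it: P:4>0 Q:10>8 R:6>2)
P1→{A,B,E} P2→{P,Q,R}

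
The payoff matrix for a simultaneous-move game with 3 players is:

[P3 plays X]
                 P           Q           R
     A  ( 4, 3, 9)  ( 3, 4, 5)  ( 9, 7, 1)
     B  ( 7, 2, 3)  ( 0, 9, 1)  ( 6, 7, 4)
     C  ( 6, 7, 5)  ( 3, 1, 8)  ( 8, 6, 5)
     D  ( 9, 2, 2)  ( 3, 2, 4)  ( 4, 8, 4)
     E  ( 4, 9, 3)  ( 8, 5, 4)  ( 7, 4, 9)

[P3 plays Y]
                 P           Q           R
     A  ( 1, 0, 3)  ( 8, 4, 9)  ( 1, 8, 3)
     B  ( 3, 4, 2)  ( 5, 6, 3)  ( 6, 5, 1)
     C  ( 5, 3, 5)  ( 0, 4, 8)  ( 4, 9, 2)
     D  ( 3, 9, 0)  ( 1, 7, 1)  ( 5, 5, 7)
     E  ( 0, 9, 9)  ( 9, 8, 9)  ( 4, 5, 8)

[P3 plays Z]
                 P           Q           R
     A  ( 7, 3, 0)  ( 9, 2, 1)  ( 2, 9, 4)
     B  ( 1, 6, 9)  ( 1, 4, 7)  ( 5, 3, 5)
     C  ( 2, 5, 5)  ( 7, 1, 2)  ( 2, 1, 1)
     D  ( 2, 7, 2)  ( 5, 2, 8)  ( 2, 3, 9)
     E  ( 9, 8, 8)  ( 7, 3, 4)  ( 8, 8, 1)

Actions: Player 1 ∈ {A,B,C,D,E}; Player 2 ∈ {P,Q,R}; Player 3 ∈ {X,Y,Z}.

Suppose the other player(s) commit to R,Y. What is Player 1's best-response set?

BR_1 = {B}

u_1(A vs R,Y) = 1
u_1(B vs R,Y) = 6
u_1(C vs R,Y) = 4
u_1(D vs R,Y) = 5
u_1(E vs R,Y) = 4
max payoff 6 at {B}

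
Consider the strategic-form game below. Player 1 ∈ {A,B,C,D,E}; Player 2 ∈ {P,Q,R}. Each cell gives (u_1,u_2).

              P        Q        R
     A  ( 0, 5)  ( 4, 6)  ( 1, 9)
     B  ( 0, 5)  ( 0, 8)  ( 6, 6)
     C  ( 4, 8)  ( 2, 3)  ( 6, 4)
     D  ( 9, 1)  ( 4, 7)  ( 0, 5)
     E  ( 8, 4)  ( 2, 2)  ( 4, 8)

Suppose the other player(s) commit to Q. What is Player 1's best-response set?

u_1(A vs Q) = 4
u_1(B vs Q) = 0
u_1(C vs Q) = 2
u_1(D vs Q) = 4
u_1(E vs Q) = 2
max payoff 4 at {A,D}

argmax u_1 = {A,D}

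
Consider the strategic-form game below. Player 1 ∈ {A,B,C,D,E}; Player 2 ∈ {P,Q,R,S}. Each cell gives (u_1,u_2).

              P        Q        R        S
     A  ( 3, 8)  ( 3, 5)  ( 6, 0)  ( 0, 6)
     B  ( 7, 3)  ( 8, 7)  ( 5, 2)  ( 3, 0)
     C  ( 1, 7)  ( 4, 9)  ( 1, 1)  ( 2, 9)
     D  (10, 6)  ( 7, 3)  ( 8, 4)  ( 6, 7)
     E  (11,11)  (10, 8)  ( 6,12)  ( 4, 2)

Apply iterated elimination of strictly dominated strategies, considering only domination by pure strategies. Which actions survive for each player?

IESDS → P1:{D,E} P2:{P,R,S}

P1 drop A (D beats it: P:10>3 Q:7>3 R:8>6 S:6>0)
P1 drop B (E beats it: P:11>7 Q:10>8 R:6>5 S:4>3)
P1 drop C (D beats it: P:10>1 Q:7>4 R:8>1 S:6>2)
P2 drop Q (P beats it: D:6>3 E:11>8)
P1→{D,E} P2→{P,R,S}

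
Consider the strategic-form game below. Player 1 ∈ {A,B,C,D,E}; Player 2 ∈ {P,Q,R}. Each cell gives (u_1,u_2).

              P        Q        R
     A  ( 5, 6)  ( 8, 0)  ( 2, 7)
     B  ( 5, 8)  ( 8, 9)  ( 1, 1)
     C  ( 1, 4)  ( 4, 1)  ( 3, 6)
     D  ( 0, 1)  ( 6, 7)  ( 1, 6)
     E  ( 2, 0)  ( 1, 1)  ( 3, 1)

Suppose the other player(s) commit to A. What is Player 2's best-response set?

BR_2 = {R}

u_2(P vs A) = 6
u_2(Q vs A) = 0
u_2(R vs A) = 7
max payoff 7 at {R}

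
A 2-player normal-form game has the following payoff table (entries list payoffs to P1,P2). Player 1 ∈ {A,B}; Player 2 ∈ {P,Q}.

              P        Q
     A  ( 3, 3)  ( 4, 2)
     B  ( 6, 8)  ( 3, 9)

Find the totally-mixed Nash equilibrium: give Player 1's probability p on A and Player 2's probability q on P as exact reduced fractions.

P1 indiff ⇒ q·3+(1-q)·4 = q·6+(1-q)·3 ⇒ q(-3) = (1-q)(-1) ⇒ q = 1/4
P2 indiff ⇒ p·3+(1-p)·8 = p·2+(1-p)·9 ⇒ p(1) = (1-p)(1) ⇒ p = 1/2

(p,q) = (1/2, 1/4)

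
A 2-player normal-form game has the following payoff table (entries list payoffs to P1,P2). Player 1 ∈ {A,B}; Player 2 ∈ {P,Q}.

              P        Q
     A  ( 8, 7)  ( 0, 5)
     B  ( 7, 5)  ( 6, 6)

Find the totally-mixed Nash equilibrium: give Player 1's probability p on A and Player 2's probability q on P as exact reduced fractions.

P1 indiff ⇒ q·8+(1-q)·0 = q·7+(1-q)·6 ⇒ q(1) = (1-q)(6) ⇒ q = 6/7
P2 indiff ⇒ p·7+(1-p)·5 = p·5+(1-p)·6 ⇒ p(2) = (1-p)(1) ⇒ p = 1/3

p=1/3, q=6/7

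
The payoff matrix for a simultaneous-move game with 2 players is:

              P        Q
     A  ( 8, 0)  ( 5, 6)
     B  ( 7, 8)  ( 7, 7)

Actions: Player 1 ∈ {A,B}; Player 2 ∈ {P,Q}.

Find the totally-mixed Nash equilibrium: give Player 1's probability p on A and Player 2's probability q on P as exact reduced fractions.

P1 indiff ⇒ q·8+(1-q)·5 = q·7+(1-q)·7 ⇒ q(1) = (1-q)(2) ⇒ q = 2/3
P2 indiff ⇒ p·0+(1-p)·8 = p·6+(1-p)·7 ⇒ p(-6) = (1-p)(-1) ⇒ p = 1/7

P1 mixes 1/7 on A; P2 mixes 2/3 on P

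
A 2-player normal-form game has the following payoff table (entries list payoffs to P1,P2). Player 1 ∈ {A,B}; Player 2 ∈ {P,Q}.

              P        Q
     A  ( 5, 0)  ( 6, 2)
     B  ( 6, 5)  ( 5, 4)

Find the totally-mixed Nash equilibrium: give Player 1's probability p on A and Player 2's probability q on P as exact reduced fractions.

P1 indiff ⇒ q·5+(1-q)·6 = q·6+(1-q)·5 ⇒ q(-1) = (1-q)(-1) ⇒ q = 1/2
P2 indiff ⇒ p·0+(1-p)·5 = p·2+(1-p)·4 ⇒ p(-2) = (1-p)(-1) ⇒ p = 1/3

(p,q) = (1/3, 1/2)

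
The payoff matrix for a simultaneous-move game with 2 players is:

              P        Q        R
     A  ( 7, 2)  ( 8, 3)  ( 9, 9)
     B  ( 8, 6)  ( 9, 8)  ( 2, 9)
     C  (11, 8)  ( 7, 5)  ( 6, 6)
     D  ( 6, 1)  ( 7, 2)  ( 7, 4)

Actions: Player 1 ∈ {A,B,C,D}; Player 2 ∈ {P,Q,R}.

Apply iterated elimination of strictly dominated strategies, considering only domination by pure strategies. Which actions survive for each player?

P1 drop D (A beats it: P:7>6 Q:8>7 R:9>7)
P2 drop Q (R beats it: A:9>3 B:9>8 C:6>5)
P1 drop B (C beats it: P:11>8 R:6>2)
P1→{A,C} P2→{P,R}

IESDS → P1:{A,C} P2:{P,R}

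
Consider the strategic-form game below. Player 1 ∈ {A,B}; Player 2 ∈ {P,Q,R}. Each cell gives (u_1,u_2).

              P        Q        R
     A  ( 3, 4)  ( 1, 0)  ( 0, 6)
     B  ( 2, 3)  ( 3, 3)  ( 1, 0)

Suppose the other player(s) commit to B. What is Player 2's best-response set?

u_2(P vs B) = 3
u_2(Q vs B) = 3
u_2(R vs B) = 0
max payoff 3 at {P,Q}

P2 best: {P,Q}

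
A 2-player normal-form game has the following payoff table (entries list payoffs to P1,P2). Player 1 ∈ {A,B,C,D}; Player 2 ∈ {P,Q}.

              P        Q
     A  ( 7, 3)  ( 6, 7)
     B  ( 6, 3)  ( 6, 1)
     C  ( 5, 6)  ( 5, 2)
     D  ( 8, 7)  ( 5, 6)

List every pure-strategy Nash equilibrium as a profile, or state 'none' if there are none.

PSNE = {(A,Q), (D,P)}

(A,P): not NE [P1→D gives 8>7; P2→Q gives 7>3]
(A,Q): NE
(B,P): not NE [P1→D gives 8>6]
(B,Q): not NE [P2→P gives 3>1]
(C,P): not NE [P1→D gives 8>5]
(C,Q): not NE [P1→B gives 6>5; P2→P gives 6>2]
(D,P): NE
(D,Q): not NE [P1→B gives 6>5; P2→P gives 7>6]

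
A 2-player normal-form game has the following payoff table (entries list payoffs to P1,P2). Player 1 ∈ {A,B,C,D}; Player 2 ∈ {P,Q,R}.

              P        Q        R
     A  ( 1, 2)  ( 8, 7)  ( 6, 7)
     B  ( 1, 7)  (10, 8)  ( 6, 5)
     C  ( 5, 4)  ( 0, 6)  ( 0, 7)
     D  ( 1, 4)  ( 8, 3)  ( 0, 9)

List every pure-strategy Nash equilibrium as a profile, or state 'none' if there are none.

(A,P): not NE [P1→C gives 5>1; P2→R gives 7>2]
(A,Q): not NE [P1→B gives 10>8]
(A,R): NE
(B,P): not NE [P1→C gives 5>1; P2→Q gives 8>7]
(B,Q): NE
(B,R): not NE [P2→Q gives 8>5]
(C,P): not NE [P2→R gives 7>4]
(C,Q): not NE [P1→B gives 10>0; P2→R gives 7>6]
(C,R): not NE [P1→B gives 6>0]
(D,P): not NE [P1→C gives 5>1; P2→R gives 9>4]
(D,Q): not NE [P1→B gives 10>8; P2→R gives 9>3]
(D,R): not NE [P1→B gives 6>0]

NE set: (A,R), (B,Q)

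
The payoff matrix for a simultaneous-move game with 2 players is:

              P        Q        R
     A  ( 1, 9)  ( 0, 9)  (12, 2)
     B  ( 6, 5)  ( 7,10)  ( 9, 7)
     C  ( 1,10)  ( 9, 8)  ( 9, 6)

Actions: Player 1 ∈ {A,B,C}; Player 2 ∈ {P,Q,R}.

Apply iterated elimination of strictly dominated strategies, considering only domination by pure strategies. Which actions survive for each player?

P2 drop R (Q beats it: A:9>2 B:10>7 C:8>6)
P1 drop A (B beats it: P:6>1 Q:7>0)
P1→{B,C} P2→{P,Q}

IESDS → P1:{B,C} P2:{P,Q}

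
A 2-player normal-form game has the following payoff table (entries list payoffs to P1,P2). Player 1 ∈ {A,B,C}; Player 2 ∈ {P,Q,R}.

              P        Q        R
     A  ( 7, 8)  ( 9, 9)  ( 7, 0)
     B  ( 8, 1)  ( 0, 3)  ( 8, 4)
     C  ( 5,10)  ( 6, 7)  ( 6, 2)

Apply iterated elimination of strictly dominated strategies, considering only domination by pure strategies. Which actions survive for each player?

Survivors P1:{A,B} P2:{Q,R}

P1 drop C (A beats it: P:7>5 Q:9>6 R:7>6)
P2 drop P (Q beats it: A:9>8 B:3>1)
P1→{A,B} P2→{Q,R}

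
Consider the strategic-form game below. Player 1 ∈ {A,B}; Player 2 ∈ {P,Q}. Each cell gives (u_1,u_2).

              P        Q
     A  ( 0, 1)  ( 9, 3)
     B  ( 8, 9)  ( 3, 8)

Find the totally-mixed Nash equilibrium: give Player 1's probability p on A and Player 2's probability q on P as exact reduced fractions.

p=1/3, q=3/7

P1 indiff ⇒ q·0+(1-q)·9 = q·8+(1-q)·3 ⇒ q(-8) = (1-q)(-6) ⇒ q = 3/7
P2 indiff ⇒ p·1+(1-p)·9 = p·3+(1-p)·8 ⇒ p(-2) = (1-p)(-1) ⇒ p = 1/3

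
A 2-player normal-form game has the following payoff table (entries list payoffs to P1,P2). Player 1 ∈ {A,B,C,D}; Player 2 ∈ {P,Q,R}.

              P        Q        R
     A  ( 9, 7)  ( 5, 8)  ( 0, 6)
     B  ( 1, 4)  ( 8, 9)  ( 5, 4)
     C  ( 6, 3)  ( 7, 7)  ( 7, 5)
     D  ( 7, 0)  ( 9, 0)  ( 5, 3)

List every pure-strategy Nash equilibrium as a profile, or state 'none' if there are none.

(A,P): not NE [P2→Q gives 8>7]
(A,Q): not NE [P1→D gives 9>5]
(A,R): not NE [P1→C gives 7>0; P2→Q gives 8>6]
(B,P): not NE [P1→A gives 9>1; P2→Q gives 9>4]
(B,Q): not NE [P1→D gives 9>8]
(B,R): not NE [P1→C gives 7>5; P2→Q gives 9>4]
(C,P): not NE [P1→A gives 9>6; P2→Q gives 7>3]
(C,Q): not NE [P1→D gives 9>7]
(C,R): not NE [P2→Q gives 7>5]
(D,P): not NE [P1→A gives 9>7; P2→R gives 3>0]
(D,Q): not NE [P2→R gives 3>0]
(D,R): not NE [P1→C gives 7>5]

No pure NE.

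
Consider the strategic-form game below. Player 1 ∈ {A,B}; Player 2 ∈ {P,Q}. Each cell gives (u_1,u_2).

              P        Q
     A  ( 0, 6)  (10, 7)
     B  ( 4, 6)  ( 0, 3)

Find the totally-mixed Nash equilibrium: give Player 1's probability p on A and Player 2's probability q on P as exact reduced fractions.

P1 mixes 3/4 on A; P2 mixes 5/7 on P

P1 indiff ⇒ q·0+(1-q)·10 = q·4+(1-q)·0 ⇒ q(-4) = (1-q)(-10) ⇒ q = 5/7
P2 indiff ⇒ p·6+(1-p)·6 = p·7+(1-p)·3 ⇒ p(-1) = (1-p)(-3) ⇒ p = 3/4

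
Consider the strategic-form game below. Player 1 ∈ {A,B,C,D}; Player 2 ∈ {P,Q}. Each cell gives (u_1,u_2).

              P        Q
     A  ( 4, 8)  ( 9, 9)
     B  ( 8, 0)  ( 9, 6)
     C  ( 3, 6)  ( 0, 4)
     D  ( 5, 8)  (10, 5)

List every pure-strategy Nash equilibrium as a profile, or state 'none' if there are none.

PSNE: ∅

(A,P): not NE [P1→B gives 8>4; P2→Q gives 9>8]
(A,Q): not NE [P1→D gives 10>9]
(B,P): not NE [P2→Q gives 6>0]
(B,Q): not NE [P1→D gives 10>9]
(C,P): not NE [P1→B gives 8>3]
(C,Q): not NE [P1→D gives 10>0; P2→P gives 6>4]
(D,P): not NE [P1→B gives 8>5]
(D,Q): not NE [P2→P gives 8>5]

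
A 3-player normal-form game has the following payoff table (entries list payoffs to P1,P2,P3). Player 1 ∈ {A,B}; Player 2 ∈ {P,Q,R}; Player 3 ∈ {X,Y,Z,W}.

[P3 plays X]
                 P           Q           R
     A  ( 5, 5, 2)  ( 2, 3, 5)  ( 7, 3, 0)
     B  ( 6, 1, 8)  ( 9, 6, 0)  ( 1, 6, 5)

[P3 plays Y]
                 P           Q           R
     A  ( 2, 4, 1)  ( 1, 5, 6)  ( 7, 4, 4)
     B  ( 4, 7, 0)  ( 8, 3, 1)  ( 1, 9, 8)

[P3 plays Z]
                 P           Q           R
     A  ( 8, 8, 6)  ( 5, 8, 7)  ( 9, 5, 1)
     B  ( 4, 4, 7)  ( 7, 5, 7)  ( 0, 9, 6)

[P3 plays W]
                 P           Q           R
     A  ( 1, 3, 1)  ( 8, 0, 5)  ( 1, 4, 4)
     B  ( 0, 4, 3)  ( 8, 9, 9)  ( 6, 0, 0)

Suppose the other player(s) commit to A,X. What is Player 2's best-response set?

P2 best: {P}

u_2(P vs A,X) = 5
u_2(Q vs A,X) = 3
u_2(R vs A,X) = 3
max payoff 5 at {P}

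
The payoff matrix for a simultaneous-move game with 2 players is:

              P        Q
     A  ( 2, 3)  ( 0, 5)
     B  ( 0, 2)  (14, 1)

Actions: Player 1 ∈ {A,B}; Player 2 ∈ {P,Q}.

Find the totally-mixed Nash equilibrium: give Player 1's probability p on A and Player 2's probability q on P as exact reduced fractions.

P1 indiff ⇒ q·2+(1-q)·0 = q·0+(1-q)·14 ⇒ q(2) = (1-q)(14) ⇒ q = 7/8
P2 indiff ⇒ p·3+(1-p)·2 = p·5+(1-p)·1 ⇒ p(-2) = (1-p)(-1) ⇒ p = 1/3

P1 mixes 1/3 on A; P2 mixes 7/8 on P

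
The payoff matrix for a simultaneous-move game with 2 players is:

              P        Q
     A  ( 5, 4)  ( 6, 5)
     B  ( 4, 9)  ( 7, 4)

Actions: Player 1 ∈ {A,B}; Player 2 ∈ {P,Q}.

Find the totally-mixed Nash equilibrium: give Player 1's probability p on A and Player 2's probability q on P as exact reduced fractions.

P1 indiff ⇒ q·5+(1-q)·6 = q·4+(1-q)·7 ⇒ q(1) = (1-q)(1) ⇒ q = 1/2
P2 indiff ⇒ p·4+(1-p)·9 = p·5+(1-p)·4 ⇒ p(-1) = (1-p)(-5) ⇒ p = 5/6

P1 mixes 5/6 on A; P2 mixes 1/2 on P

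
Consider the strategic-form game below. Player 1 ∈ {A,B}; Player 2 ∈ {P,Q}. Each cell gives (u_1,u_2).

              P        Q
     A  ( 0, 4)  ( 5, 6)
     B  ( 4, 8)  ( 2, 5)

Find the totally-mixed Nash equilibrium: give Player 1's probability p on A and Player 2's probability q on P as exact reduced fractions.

P1 indiff ⇒ q·0+(1-q)·5 = q·4+(1-q)·2 ⇒ q(-4) = (1-q)(-3) ⇒ q = 3/7
P2 indiff ⇒ p·4+(1-p)·8 = p·6+(1-p)·5 ⇒ p(-2) = (1-p)(-3) ⇒ p = 3/5

(p,q) = (3/5, 3/7)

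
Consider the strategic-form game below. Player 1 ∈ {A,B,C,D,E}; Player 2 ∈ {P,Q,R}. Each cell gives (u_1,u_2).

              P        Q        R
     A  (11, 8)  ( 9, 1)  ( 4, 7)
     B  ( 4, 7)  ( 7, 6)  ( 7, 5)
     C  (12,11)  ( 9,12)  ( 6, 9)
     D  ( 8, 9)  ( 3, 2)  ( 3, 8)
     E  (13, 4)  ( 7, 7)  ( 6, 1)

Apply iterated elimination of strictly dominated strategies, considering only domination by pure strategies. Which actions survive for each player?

IESDS → P1:{A,C,E} P2:{P,Q}

P1 drop D (A beats it: P:11>8 Q:9>3 R:4>3)
P2 drop R (P beats it: A:8>7 B:7>5 C:11>9 E:4>1)
P1 drop B (A beats it: P:11>4 Q:9>7)
P1→{A,C,E} P2→{P,Q}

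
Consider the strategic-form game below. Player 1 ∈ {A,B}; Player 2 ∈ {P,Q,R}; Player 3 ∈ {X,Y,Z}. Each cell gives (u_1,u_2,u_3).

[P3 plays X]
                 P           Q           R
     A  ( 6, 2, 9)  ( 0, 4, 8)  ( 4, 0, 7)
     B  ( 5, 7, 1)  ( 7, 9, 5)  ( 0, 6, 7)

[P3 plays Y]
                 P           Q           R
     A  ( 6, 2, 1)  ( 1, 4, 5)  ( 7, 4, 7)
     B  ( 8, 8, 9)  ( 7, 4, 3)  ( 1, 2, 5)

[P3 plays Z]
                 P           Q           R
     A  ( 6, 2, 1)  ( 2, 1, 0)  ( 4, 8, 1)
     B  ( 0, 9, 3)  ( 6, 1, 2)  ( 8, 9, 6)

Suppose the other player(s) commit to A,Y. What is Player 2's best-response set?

argmax u_2 = {Q,R}

u_2(P vs A,Y) = 2
u_2(Q vs A,Y) = 4
u_2(R vs A,Y) = 4
max payoff 4 at {Q,R}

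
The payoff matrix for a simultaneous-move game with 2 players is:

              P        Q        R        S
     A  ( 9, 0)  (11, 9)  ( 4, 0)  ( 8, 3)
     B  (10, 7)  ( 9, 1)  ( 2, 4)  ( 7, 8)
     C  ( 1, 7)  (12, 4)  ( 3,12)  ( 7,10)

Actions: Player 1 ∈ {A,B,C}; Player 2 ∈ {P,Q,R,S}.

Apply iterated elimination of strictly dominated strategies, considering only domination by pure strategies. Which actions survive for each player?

P2 drop P (S beats it: A:3>0 B:8>7 C:10>7)
P1 drop B (A beats it: Q:11>9 R:4>2 S:8>7)
P1→{A,C} P2→{Q,R,S}

Survivors P1:{A,C} P2:{Q,R,S}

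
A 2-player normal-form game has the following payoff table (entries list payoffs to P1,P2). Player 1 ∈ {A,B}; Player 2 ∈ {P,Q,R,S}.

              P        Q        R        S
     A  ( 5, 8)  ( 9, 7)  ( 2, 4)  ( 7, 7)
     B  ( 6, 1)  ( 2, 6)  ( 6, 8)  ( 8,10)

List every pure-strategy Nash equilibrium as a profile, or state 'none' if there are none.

(A,P): not NE [P1→B gives 6>5]
(A,Q): not NE [P2→P gives 8>7]
(A,R): not NE [P1→B gives 6>2; P2→P gives 8>4]
(A,S): not NE [P1→B gives 8>7; P2→P gives 8>7]
(B,P): not NE [P2→S gives 10>1]
(B,Q): not NE [P1→A gives 9>2; P2→S gives 10>6]
(B,R): not NE [P2→S gives 10>8]
(B,S): NE

NE set: (B,S)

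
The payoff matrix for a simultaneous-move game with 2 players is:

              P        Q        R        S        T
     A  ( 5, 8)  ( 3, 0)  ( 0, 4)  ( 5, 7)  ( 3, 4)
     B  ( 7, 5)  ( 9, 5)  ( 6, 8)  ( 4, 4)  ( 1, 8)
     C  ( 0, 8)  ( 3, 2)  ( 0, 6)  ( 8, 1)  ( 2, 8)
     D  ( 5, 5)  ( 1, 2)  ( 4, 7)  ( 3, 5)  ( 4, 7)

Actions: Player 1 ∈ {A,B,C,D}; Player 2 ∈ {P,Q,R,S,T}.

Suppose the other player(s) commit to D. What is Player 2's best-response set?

u_2(P vs D) = 5
u_2(Q vs D) = 2
u_2(R vs D) = 7
u_2(S vs D) = 5
u_2(T vs D) = 7
max payoff 7 at {R,T}

BR_2 = {R,T}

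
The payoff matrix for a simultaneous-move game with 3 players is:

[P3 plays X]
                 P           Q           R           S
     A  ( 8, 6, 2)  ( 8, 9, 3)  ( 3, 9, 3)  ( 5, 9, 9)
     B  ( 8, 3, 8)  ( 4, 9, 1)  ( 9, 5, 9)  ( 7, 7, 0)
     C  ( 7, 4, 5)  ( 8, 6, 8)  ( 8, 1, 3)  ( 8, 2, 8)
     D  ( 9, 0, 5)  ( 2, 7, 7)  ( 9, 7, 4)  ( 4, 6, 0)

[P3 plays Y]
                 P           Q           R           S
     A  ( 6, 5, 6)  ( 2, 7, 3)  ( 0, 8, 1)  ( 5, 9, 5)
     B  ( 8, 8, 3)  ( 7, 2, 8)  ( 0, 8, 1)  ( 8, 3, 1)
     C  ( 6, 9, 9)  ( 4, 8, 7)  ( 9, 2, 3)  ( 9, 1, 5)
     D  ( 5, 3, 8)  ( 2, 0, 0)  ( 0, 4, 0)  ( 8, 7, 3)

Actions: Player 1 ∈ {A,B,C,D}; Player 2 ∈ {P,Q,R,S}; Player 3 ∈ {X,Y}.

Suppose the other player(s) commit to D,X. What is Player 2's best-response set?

BR_2 = {Q,R}

u_2(P vs D,X) = 0
u_2(Q vs D,X) = 7
u_2(R vs D,X) = 7
u_2(S vs D,X) = 6
max payoff 7 at {Q,R}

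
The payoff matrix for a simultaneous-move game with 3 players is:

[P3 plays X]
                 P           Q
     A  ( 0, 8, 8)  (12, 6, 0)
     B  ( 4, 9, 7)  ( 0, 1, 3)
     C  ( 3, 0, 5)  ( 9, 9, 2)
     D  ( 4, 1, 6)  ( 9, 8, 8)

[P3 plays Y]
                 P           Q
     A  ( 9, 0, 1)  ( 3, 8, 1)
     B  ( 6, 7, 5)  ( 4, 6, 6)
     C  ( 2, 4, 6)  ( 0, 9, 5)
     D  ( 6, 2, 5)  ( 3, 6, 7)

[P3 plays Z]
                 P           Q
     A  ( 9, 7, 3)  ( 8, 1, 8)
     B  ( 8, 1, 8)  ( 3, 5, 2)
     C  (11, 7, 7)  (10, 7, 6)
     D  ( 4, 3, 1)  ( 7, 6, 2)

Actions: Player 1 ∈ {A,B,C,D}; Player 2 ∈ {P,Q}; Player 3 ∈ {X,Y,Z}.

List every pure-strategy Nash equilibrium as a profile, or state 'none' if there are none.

(A,P,X): not NE [P1→D gives 4>0]
(A,P,Y): not NE [P2→Q gives 8>0; P3→X gives 8>1]
(A,P,Z): not NE [P1→C gives 11>9; P3→X gives 8>3]
(A,Q,X): not NE [P2→P gives 8>6; P3→Z gives 8>0]
(A,Q,Y): not NE [P1→B gives 4>3; P3→Z gives 8>1]
(A,Q,Z): not NE [P1→C gives 10>8; P2→P gives 7>1]
(B,P,X): not NE [P3→Z gives 8>7]
(B,P,Y): not NE [P1→A gives 9>6; P3→Z gives 8>5]
(B,P,Z): not NE [P1→C gives 11>8; P2→Q gives 5>1]
(B,Q,X): not NE [P1→A gives 12>0; P2→P gives 9>1; P3→Y gives 6>3]
(B,Q,Y): not NE [P2→P gives 7>6]
(B,Q,Z): not NE [P1→C gives 10>3; P3→Y gives 6>2]
(C,P,X): not NE [P1→D gives 4>3; P2→Q gives 9>0; P3→Z gives 7>5]
(C,P,Y): not NE [P1→A gives 9>2; P2→Q gives 9>4; P3→Z gives 7>6]
(C,P,Z): NE
(C,Q,X): not NE [P1→A gives 12>9; P3→Z gives 6>2]
(C,Q,Y): not NE [P1→B gives 4>0; P3→Z gives 6>5]
(C,Q,Z): NE
(D,P,X): not NE [P2→Q gives 8>1]
(D,P,Y): not NE [P1→A gives 9>6; P2→Q gives 6>2; P3→X gives 6>5]
(D,P,Z): not NE [P1→C gives 11>4; P2→Q gives 6>3; P3→X gives 6>1]
(D,Q,X): not NE [P1→A gives 12>9]
(D,Q,Y): not NE [P1→B gives 4>3; P3→X gives 8>7]
(D,Q,Z): not NE [P1→C gives 10>7; P3→X gives 8>2]

NE set: (C,P,Z), (C,Q,Z)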